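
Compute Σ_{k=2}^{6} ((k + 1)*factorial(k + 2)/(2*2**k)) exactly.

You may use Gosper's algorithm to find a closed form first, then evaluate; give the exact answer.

The ratio is (k + 2)*(k + 3)/(2*(k + 1)).
Normal form (A,B,C) = (k/2 + 3/2, 1, k + 1).
f must satisfy (k/2 + 3/2)·f(k+1) − (1)·f(k) = k + 1.
d = 0 from the (1,0,1) case.
Match coefficients ⇒ f(k) = 2.
So s_k = (B(k−1)f/C)·t_k = (2/(k + 1))·t_k = factorial(k + 2)/2**k.
Verify: (k + 1)*factorial(k + 2)/(2*2**k) matches t_k.
Evaluate s at k=7 and k=2: 2835 and 6; difference 2829.

Σ = 2829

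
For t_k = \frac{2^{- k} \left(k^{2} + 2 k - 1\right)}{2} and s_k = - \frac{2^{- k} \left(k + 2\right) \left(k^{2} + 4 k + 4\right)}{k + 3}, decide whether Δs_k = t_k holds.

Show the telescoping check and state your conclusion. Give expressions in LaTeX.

s_(k+1) = -(k + 3)*(4*k + (k + 1)**2 + 8)/(2*2**k*(k + 4))
s_(k+1) − s_k = (k**4 + 8*k**3 + 18*k**2 + 4*k - 17)/(2*2**k*(k**2 + 7*k + 12))
(s_(k+1) − s_k) − t_k = (-k**3 - 7*k**2 - 13*k - 5)/(2*2**k*(k**2 + 7*k + 12))

Invalid: residual \frac{2^{- k} \left(- k^{3} - 7 k^{2} - 13 k - 5\right)}{2 \left(k^{2} + 7 k + 12\right)} ≠ 0.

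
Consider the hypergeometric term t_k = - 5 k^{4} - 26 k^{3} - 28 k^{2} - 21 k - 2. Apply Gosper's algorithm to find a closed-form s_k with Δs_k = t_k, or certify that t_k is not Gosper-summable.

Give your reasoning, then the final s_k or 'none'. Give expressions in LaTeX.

Step 1: r(k) = (5*k**4 + 46*k**3 + 136*k**2 + 175*k + 82)/(5*k**4 + 26*k**3 + 28*k**2 + 21*k + 2).
Factor: A=1; B=1; C=k**4 + 26*k**3/5 + 28*k**2/5 + 21*k/5 + 2/5.
Set up (1)·f(k+1) − (1)·f(k) − (k**4 + 26*k**3/5 + 28*k**2/5 + 21*k/5 + 2/5) = 0.
deg f ≤ 5 (via 0,0,4).
A polynomial solution: f(k) = k*(k**4 + 4*k**3 - 2*k**2 + 3*k - 4)/5.
Certificate R = B(k−1)f/C = k*(k**4 + 4*k**3 - 2*k**2 + 3*k - 4)/(5*k**4 + 26*k**3 + 28*k**2 + 21*k + 2) gives s_k = k*(-k**4 - 4*k**3 + 2*k**2 - 3*k + 4).
Check: Δs_k = -5*k**4 - 26*k**3 - 28*k**2 - 21*k - 2. ✓

s_k = k \left(- k^{4} - 4 k^{3} + 2 k^{2} - 3 k + 4\right)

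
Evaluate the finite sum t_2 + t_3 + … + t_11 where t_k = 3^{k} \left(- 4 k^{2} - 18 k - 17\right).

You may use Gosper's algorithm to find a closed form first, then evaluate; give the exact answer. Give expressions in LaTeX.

Σ = -172718190

The ratio is 3*(4*k**2 + 26*k + 39)/(4*k**2 + 18*k + 17).
Gosper form: A/B · C(k+1)/C(k) with A=3, B=1, C=k**2 + 9*k/2 + 17/4.
Key eq: (3)·f(k+1) = (1)·f(k) + (k**2 + 9*k/2 + 17/4).
Degrees (0,0,2) ⇒ d ≤ 2.
A polynomial solution: f(k) = (k + 1)*(2*k + 1)/4.
Get s_k = R·t_k = 3**k*(-2*k**2 - 3*k - 1) with R(k) = B(k−1)f(k)/C(k) = (k + 1)*(2*k + 1)/(4*k**2 + 18*k + 17).
s_(k+1) − s_k = 3**k*(-4*k**2 - 18*k - 17) = t_k.
Σ_(k=2)^(11) t_k = s_(12) − s_(2) = -172718325 − (-135) = -172718190.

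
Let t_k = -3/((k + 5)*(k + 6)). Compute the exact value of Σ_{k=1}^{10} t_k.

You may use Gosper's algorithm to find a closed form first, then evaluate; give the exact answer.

t_(k+1)/t_k = (k + 5)/(k + 7).
A = k + 5, B = k + 7, C = 1.
Set up (k + 5)·f(k+1) − (k + 6)·f(k) − (1) = 0.
Bound: deg f ≤ 1.
Solving with deg f ≤ 1: f(k) = k/5.
Certificate R = B(k−1)f/C = k*(k + 6)/5 gives s_k = -3*k/(5*k + 25).
Δs = -3/(k**2 + 11*k + 30), as required.
Σ_(k=1)^(10) t_k = s_(11) − s_(1) = -33/80 − (-1/10) = -5/16.

Σ = -5/16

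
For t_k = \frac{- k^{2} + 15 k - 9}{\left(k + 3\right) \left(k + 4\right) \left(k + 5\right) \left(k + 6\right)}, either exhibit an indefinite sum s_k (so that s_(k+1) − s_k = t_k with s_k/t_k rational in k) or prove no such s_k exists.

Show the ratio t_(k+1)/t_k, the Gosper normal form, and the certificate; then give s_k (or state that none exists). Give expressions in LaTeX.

r(k) = -(k + 3)*(15*k - (k + 1)**2 + 6)/((k + 7)*(k**2 - 15*k + 9)) after simplifying.
Normal form (A,B,C) = (k + 3, k + 7, k**2 - 15*k + 9).
f must satisfy (k + 3)·f(k+1) − (k + 6)·f(k) = k**2 - 15*k + 9.
deg f ≤ 3 (via 1,1,2).
Solving with deg f ≤ 3: f(k) = -k*(k - 4).
Certificate R = B(k−1)f/C = -k*(k - 4)*(k + 6)/(k**2 - 15*k + 9) gives s_k = k*(k - 4)/((k + 3)*(k + 4)*(k + 5)).
s_(k+1) − s_k = (-k**2 + 15*k - 9)/(k**4 + 18*k**3 + 119*k**2 + 342*k + 360) = t_k.

s_k = \frac{k \left(k - 4\right)}{\left(k + 3\right) \left(k + 4\right) \left(k + 5\right)}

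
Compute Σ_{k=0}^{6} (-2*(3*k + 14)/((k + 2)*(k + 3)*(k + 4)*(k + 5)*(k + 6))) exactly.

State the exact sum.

Σ = -7/108

r(k) = (k + 2)*(3*k + 17)/((k + 7)*(3*k + 14)) after simplifying.
So A=k + 2 and B=k + 7, with C=k + 14/3.
Need (k + 2)·f(k+1) − (k + 6)·f(k) = k + 14/3.
Degrees (1,1,1) ⇒ d ≤ 4.
Coefficient equations give f(k) = k*(k + 4)*(k**2 + 10*k + 31)/90.
Certificate R = B(k−1)f/C = k*(k + 4)*(k + 6)*(k**2 + 10*k + 31)/(30*(3*k + 14)) gives s_k = k*(-k**2 - 10*k - 31)/(15*(k**3 + 10*k**2 + 31*k + 30)).
Δs = 2*(-3*k - 14)/(k**5 + 20*k**4 + 155*k**3 + 580*k**2 + 1044*k + 720), as required.
Σ_(k=0)^(6) t_k = s_(7) − s_(0) = -7/108 − (0) = -7/108.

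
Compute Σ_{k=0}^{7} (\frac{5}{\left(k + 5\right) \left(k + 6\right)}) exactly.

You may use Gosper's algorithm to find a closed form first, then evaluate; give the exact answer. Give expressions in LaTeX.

Ratio r(k) = (k + 5)/(k + 7).
Gosper form: A/B · C(k+1)/C(k) with A=k + 5, B=k + 7, C=1.
f must satisfy (k + 5)·f(k+1) − (k + 6)·f(k) = 1.
From deg A=1, deg B=1, deg C=0: d=1.
Coefficient equations give f(k) = k/5.
Get s_k = R·t_k = k/(k + 5) with R(k) = B(k−1)f(k)/C(k) = k*(k + 6)/5.
s_(k+1) − s_k = 5/(k**2 + 11*k + 30) = t_k.
Sum = s_(8) − s_(0); s_(8) = 8/13, s_(0) = 0 ⇒ 8/13.

Σ = 8/13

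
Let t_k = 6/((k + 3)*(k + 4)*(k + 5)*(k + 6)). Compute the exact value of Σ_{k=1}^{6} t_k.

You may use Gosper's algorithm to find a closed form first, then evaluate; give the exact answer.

Σ = 1/66

The ratio is (k + 3)/(k + 7).
Gosper form: A/B · C(k+1)/C(k) with A=k + 3, B=k + 7, C=1.
f must satisfy (k + 3)·f(k+1) − (k + 6)·f(k) = 1.
Degrees (1,1,0) ⇒ d ≤ 3.
Solve for f: f(k) = k*(k**2 + 12*k + 47)/180 (degree 3 ≤ 3).
Certificate R = B(k−1)f/C = k*(k + 6)*(k**2 + 12*k + 47)/180 gives s_k = k*(k**2 + 12*k + 47)/(30*(k + 3)*(k + 4)*(k + 5)).
Check: Δs_k = 6/(k**4 + 18*k**3 + 119*k**2 + 342*k + 360). ✓
Σ_(k=1)^(6) t_k = s_(7) − s_(1) = 7/220 − (1/60) = 1/66.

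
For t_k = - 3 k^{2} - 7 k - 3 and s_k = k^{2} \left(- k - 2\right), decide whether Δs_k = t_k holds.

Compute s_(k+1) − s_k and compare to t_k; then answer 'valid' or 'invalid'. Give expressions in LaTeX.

valid (s_(k+1) − s_k reduces to t_k)

s_(k+1) = (-k - 3)*(k + 1)**2
s_(k+1) − s_k = -3*k**2 - 7*k - 3
(s_(k+1) − s_k) − t_k = 0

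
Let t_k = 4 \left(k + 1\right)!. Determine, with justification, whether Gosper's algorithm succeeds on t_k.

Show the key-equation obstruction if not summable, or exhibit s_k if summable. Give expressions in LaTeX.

No — key equation has no polynomial f.

r(k) = k + 2 after simplifying.
Factor: A=k + 2; B=1; C=1.
Need (k + 2)·f(k+1) − (1)·f(k) = 1.
Degrees (1,0,0) ⇒ d ≤ -1.
Negative degree bound (-1): no f exists, t_k not Gosper-summable.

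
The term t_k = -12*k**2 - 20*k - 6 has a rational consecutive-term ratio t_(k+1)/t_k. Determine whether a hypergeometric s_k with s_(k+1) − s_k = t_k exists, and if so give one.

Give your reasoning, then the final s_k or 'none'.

s_k = 2*k*(-2*k**2 - 2*k + 1)

The ratio is (6*k**2 + 22*k + 19)/(6*k**2 + 10*k + 3).
Normal form (A,B,C) = (1, 1, k**2 + 5*k/3 + 1/2).
Need (1)·f(k+1) − (1)·f(k) = k**2 + 5*k/3 + 1/2.
d = 3 from the (0,0,2) case.
A polynomial solution: f(k) = k*(2*k**2 + 2*k - 1)/6.
Then R = B(k−1)f/C = k*(2*k**2 + 2*k - 1)/(6*k**2 + 10*k + 3), so s_k = R(k)·t_k = 2*k*(-2*k**2 - 2*k + 1).
s_(k+1) − s_k = -12*k**2 - 20*k - 6 = t_k.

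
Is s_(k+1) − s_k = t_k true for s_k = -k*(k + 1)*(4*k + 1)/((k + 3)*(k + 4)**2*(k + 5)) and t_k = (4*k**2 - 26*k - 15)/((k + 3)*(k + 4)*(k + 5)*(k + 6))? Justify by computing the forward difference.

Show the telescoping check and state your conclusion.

s_(k+1) = -(k + 1)*(k + 2)*(4*k + 5)/((k + 4)*(k + 5)**2*(k + 6))
s_(k+1) − s_k = (k + 1)*(k*(k + 5)*(k + 6)*(4*k + 1) - (k + 2)*(k + 3)*(k + 4)*(4*k + 5))/((k + 3)*(k + 4)**2*(k + 5)**2*(k + 6))
(s_(k+1) − s_k) − t_k = 3*(-8*k**3 - 15*k**2 + 113*k + 60)/(k**6 + 27*k**5 + 301*k**4 + 1773*k**3 + 5818*k**2 + 10080*k + 7200)

Invalid: residual 3*(-8*k**3 - 15*k**2 + 113*k + 60)/(k**6 + 27*k**5 + 301*k**4 + 1773*k**3 + 5818*k**2 + 10080*k + 7200) ≠ 0.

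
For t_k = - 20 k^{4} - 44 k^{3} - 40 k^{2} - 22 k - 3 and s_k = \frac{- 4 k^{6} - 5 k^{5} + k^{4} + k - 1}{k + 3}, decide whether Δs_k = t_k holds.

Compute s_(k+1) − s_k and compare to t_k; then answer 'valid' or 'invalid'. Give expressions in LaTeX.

Invalid: residual \frac{2 \left(16 k^{5} + 103 k^{4} + 174 k^{3} + 140 k^{2} + 71 k + 8\right)}{k^{2} + 7 k + 12} ≠ 0.

s_(k+1) = (k - 4*(k + 1)**6 - 5*(k + 1)**5 + (k + 1)**4)/(k + 4)
s_(k+1) − s_k = (-20*k**6 - 152*k**5 - 382*k**4 - 482*k**3 - 357*k**2 - 143*k - 20)/(k**2 + 7*k + 12)
(s_(k+1) − s_k) − t_k = 2*(16*k**5 + 103*k**4 + 174*k**3 + 140*k**2 + 71*k + 8)/(k**2 + 7*k + 12)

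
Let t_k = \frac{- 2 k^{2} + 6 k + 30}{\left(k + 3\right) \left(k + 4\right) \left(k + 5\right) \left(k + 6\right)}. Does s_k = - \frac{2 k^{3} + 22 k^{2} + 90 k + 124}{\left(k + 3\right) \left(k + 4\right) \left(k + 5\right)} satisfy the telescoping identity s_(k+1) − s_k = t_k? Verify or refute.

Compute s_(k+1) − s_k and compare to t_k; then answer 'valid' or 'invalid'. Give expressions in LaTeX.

s_(k+1) = 2*(-45*k - (k + 1)**3 - 11*(k + 1)**2 - 107)/((k + 4)*(k + 5)*(k + 6))
s_(k+1) − s_k = 2*(-k**2 + 3*k + 15)/(k**4 + 18*k**3 + 119*k**2 + 342*k + 360)
(s_(k+1) − s_k) − t_k = 0

Valid: the claim telescopes to t_k.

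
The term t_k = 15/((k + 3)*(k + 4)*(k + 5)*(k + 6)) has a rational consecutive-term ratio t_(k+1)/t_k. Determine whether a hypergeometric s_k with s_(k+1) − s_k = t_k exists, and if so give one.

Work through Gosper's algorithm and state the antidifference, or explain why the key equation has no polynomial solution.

Step 1: r(k) = (k + 3)/(k + 7).
Gosper form: A/B · C(k+1)/C(k) with A=k + 3, B=k + 7, C=1.
Solve (k + 3)·f(k+1) − (k + 6)·f(k) = 1.
deg f ≤ 3 (via 1,1,0).
A polynomial solution: f(k) = k*(k**2 + 12*k + 47)/180.
Get s_k = R·t_k = k*(k**2 + 12*k + 47)/(12*(k + 3)*(k + 4)*(k + 5)) with R(k) = B(k−1)f(k)/C(k) = k*(k + 6)*(k**2 + 12*k + 47)/180.
Verify: 15/(k**4 + 18*k**3 + 119*k**2 + 342*k + 360) matches t_k.

s_k = k*(k**2 + 12*k + 47)/(12*(k + 3)*(k + 4)*(k + 5))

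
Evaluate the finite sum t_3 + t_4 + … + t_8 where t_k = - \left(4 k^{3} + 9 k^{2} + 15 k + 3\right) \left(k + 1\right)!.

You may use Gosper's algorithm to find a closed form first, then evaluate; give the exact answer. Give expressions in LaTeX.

Σ = -1081381728

Step 1: r(k) = (4*k**4 + 29*k**3 + 87*k**2 + 121*k + 62)/(4*k**3 + 9*k**2 + 15*k + 3).
Gosper form: A/B · C(k+1)/C(k) with A=k + 2, B=1, C=k**3 + 9*k**2/4 + 15*k/4 + 3/4.
f must satisfy (k + 2)·f(k+1) − (1)·f(k) = k**3 + 9*k**2/4 + 15*k/4 + 3/4.
deg f ≤ 2 (via 1,0,3).
Coefficient equations give f(k) = (4*k**2 - 3*k + 1)/4.
Get s_k = R·t_k = -(4*k**2 - 3*k + 1)*factorial(k + 1) with R(k) = B(k−1)f(k)/C(k) = (4*k**2 - 3*k + 1)/(4*k**3 + 9*k**2 + 15*k + 3).
Δs = -(4*k**3 + 9*k**2 + 15*k + 3)*factorial(k + 1), as required.
Evaluate s at k=9 and k=3: -1081382400 and -672; difference -1081381728.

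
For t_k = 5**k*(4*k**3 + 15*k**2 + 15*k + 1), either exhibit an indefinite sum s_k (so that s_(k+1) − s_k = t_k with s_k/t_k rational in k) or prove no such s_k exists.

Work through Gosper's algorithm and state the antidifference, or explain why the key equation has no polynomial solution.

s_k = 5**k*(k**3 - 1)

The ratio is 5*(4*k**3 + 27*k**2 + 57*k + 35)/(4*k**3 + 15*k**2 + 15*k + 1).
Normal form (A,B,C) = (5, 1, k**3 + 15*k**2/4 + 15*k/4 + 1/4).
Need (5)·f(k+1) − (1)·f(k) = k**3 + 15*k**2/4 + 15*k/4 + 1/4.
From deg A=0, deg B=0, deg C=3: d=3.
Match coefficients ⇒ f(k) = (k - 1)*(k**2 + k + 1)/4.
R(k) = B(k−1)·f(k)/C(k) = (k - 1)*(k**2 + k + 1)/(4*k**3 + 15*k**2 + 15*k + 1); s_k = R·t_k = 5**k*(k**3 - 1).
Verify: 5**k*(-k**3 + 5*(k + 1)**3 - 4) matches t_k.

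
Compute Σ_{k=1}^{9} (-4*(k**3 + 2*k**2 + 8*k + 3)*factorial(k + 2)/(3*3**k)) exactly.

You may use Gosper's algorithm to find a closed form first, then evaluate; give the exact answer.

Step 1: r(k) = (k**4 + 8*k**3 + 30*k**2 + 59*k + 42)/(3*(k**3 + 2*k**2 + 8*k + 3)).
A = k/3 + 1, B = 1, C = k**3 + 2*k**2 + 8*k + 3.
Set up (k/3 + 1)·f(k+1) − (1)·f(k) − (k**3 + 2*k**2 + 8*k + 3) = 0.
Degrees (1,0,3) ⇒ d ≤ 2.
A polynomial solution: f(k) = 3*(k**2 + 1).
Certificate R = B(k−1)f/C = 3*(k**2 + 1)/(k**3 + 2*k**2 + 8*k + 3) gives s_k = -4*(k**2 + 1)*factorial(k + 2)/3**k.
Δs = -4*(k**3 + 2*k**2 + 8*k + 3)*factorial(k + 2)/(3*3**k), as required.
Σ_(k=1)^(9) t_k = s_(10) − s_(1) = -796364800/243 − (-16) = -796360912/243.

Σ = -796360912/243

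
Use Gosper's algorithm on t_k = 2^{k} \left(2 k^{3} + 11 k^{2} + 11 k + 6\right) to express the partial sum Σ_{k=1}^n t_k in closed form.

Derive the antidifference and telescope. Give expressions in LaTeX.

t_(k+1)/t_k = 2*(2*k**3 + 17*k**2 + 39*k + 30)/(2*k**3 + 11*k**2 + 11*k + 6).
Gosper form: A/B · C(k+1)/C(k) with A=2, B=1, C=k**3 + 11*k**2/2 + 11*k/2 + 3.
Key eq: (2)·f(k+1) = (1)·f(k) + (k**3 + 11*k**2/2 + 11*k/2 + 3).
From deg A=0, deg B=0, deg C=3: d=3.
A polynomial solution: f(k) = (2*k**3 - k**2 + 3*k - 2)/2.
Get s_k = R·t_k = 2**k*(2*k**3 - k**2 + 3*k - 2) with R(k) = B(k−1)f(k)/C(k) = (2*k**3 - k**2 + 3*k - 2)/(2*k**3 + 11*k**2 + 11*k + 6).
Verify: 2**k*(2*k**3 + 11*k**2 + 11*k + 6) matches t_k.
Evaluate: s_(n+1) = 2**(n + 1)*(2*n**3 + 5*n**2 + 7*n + 2); subtract s_(1) = 4 ⇒ S(n) = 4*2**n*n**3 + 10*2**n*n**2 + 14*2**n*n + 4*2**n - 4.

S(n) = 4 \cdot 2^{n} n^{3} + 10 \cdot 2^{n} n^{2} + 14 \cdot 2^{n} n + 4 \cdot 2^{n} - 4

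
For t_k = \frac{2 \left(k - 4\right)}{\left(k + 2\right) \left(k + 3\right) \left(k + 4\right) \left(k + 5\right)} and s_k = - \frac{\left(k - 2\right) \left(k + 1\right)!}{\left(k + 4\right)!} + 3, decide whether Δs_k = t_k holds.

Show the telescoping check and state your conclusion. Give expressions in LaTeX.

Valid — Δs_k = t_k.

s_(k+1) = -(k - 1)*factorial(k + 2)/factorial(k + 5) + 3
s_(k+1) − s_k = 2*(k - 4)/((k + 2)*(k + 3)*(k + 4)*(k + 5))
(s_(k+1) − s_k) − t_k = 0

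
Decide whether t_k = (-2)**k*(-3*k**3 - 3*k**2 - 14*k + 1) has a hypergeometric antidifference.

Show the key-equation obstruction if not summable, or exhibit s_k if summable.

Compute t_(k+1)/t_k: get 2*(-3*k**3 - 12*k**2 - 29*k - 19)/(3*k**3 + 3*k**2 + 14*k - 1).
Factor: A=-2; B=1; C=k**3 + k**2 + 14*k/3 - 1/3.
Key eq: (-2)·f(k+1) = (1)·f(k) + (k**3 + k**2 + 14*k/3 - 1/3).
Bound: deg f ≤ 3.
Solving with deg f ≤ 3: f(k) = -(k**3 - k**2 + 4*k - 3)/3.
Get s_k = R·t_k = (-2)**k*(k**3 - k**2 + 4*k - 3) with R(k) = B(k−1)f(k)/C(k) = -(k**3 - k**2 + 4*k - 3)/(3*k**3 + 3*k**2 + 14*k - 1).
Check: Δs_k = (-2)**k*(-3*k**3 - 3*k**2 - 14*k + 1). ✓

Yes. s_k = (-2)**k*(k**3 - k**2 + 4*k - 3).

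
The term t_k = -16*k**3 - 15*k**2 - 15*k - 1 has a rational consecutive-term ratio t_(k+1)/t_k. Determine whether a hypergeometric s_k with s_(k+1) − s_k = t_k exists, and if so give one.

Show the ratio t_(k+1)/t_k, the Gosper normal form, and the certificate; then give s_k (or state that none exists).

Compute t_(k+1)/t_k: get (16*k**3 + 63*k**2 + 93*k + 47)/(16*k**3 + 15*k**2 + 15*k + 1).
Gosper form: A/B · C(k+1)/C(k) with A=1, B=1, C=k**3 + 15*k**2/16 + 15*k/16 + 1/16.
f must satisfy (1)·f(k+1) − (1)·f(k) = k**3 + 15*k**2/16 + 15*k/16 + 1/16.
Bound: deg f ≤ 4.
Match coefficients ⇒ f(k) = k*(4*k**3 - 3*k**2 + 4*k - 4)/16.
Then R = B(k−1)f/C = k*(4*k**3 - 3*k**2 + 4*k - 4)/(16*k**3 + 15*k**2 + 15*k + 1), so s_k = R(k)·t_k = k*(-4*k**3 + 3*k**2 - 4*k + 4).
Δs = -16*k**3 - 15*k**2 - 15*k - 1, as required.

s_k = k*(-4*k**3 + 3*k**2 - 4*k + 4)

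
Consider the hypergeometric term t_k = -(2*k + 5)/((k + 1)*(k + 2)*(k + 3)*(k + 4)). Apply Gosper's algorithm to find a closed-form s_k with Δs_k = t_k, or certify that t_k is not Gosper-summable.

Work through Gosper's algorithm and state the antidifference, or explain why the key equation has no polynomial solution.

s_k = k*(-k - 4)/(3*(k**2 + 4*k + 3))

Compute t_(k+1)/t_k: get (k + 1)*(2*k + 7)/((k + 5)*(2*k + 5)).
Normal form (A,B,C) = (k + 1, k + 5, k + 5/2).
f must satisfy (k + 1)·f(k+1) − (k + 4)·f(k) = k + 5/2.
Degrees (1,1,1) ⇒ d ≤ 3.
Solving with deg f ≤ 3: f(k) = k*(k + 2)*(k + 4)/6.
So s_k = (B(k−1)f/C)·t_k = (k*(k + 2)*(k + 4)**2/(3*(2*k + 5)))·t_k = k*(-k - 4)/(3*(k**2 + 4*k + 3)).
Δs = (-2*k - 5)/(k**4 + 10*k**3 + 35*k**2 + 50*k + 24), as required.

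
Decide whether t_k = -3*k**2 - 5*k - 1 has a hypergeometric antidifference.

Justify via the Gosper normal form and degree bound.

Yes. s_k = k*(-k**2 - k + 1).

r(k) = (3*k**2 + 11*k + 9)/(3*k**2 + 5*k + 1) after simplifying.
Gosper form: A/B · C(k+1)/C(k) with A=1, B=1, C=k**2 + 5*k/3 + 1/3.
Solve (1)·f(k+1) − (1)·f(k) = k**2 + 5*k/3 + 1/3.
Bound: deg f ≤ 3.
A polynomial solution: f(k) = k*(k**2 + k - 1)/3.
Then R = B(k−1)f/C = k*(k**2 + k - 1)/(3*k**2 + 5*k + 1), so s_k = R(k)·t_k = k*(-k**2 - k + 1).
Δs = -3*k**2 - 5*k - 1, as required.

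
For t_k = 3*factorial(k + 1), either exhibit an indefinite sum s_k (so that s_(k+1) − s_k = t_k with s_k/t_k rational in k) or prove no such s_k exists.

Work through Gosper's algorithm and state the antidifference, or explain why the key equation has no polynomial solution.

no hypergeometric antidifference exists

t_(k+1)/t_k = k + 2.
Normal form (A,B,C) = (k + 2, 1, 1).
f must satisfy (k + 2)·f(k+1) − (1)·f(k) = 1.
deg f ≤ -1 (via 1,0,0).
Negative degree bound (-1): no f exists, t_k not Gosper-summable.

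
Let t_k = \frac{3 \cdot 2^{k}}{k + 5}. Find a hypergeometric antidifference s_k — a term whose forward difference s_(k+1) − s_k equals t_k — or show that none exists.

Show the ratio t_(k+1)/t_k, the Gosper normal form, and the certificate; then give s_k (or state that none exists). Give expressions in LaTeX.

none (Gosper's algorithm certifies no s_k)

r(k) = 2*(k + 5)/(k + 6) after simplifying.
Factor: A=2*k + 10; B=k + 6; C=1.
Set up (2*k + 10)·f(k+1) − (k + 5)·f(k) − (1) = 0.
Bound: deg f ≤ -1.
deg f ≤ -1 is impossible — no certificate.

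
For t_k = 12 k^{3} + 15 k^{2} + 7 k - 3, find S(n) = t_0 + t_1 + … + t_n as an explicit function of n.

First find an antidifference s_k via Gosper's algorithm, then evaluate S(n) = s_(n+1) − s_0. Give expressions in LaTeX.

t_(k+1)/t_k = (12*k**3 + 51*k**2 + 73*k + 31)/(12*k**3 + 15*k**2 + 7*k - 3).
Gosper form: A/B · C(k+1)/C(k) with A=1, B=1, C=k**3 + 5*k**2/4 + 7*k/12 - 1/4.
Need (1)·f(k+1) − (1)·f(k) = k**3 + 5*k**2/4 + 7*k/12 - 1/4.
From deg A=0, deg B=0, deg C=3: d=4.
Coefficient equations give f(k) = k*(3*k - 4)*(k**2 + k + 1)/12.
Then R = B(k−1)f/C = k*(3*k - 4)*(k**2 + k + 1)/(12*k**3 + 15*k**2 + 7*k - 3), so s_k = R(k)·t_k = k*(3*k**3 - k**2 - k - 4).
Δs = 12*k**3 + 15*k**2 + 7*k - 3, as required.
Σ_(k=0)^n t_k = s_(n+1) − s_(0) = (3*n**4 + 11*n**3 + 14*n**2 + 3*n - 3) − (0), i.e. 3*n**4 + 11*n**3 + 14*n**2 + 3*n - 3.

S(n) = 3 n^{4} + 11 n^{3} + 14 n^{2} + 3 n - 3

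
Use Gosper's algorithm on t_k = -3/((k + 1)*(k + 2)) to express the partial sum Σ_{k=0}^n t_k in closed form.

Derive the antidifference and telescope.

S(n) = 3*(-n - 1)/(n + 2)

r(k) = (k + 1)/(k + 3) after simplifying.
So A=k + 1 and B=k + 3, with C=1.
Set up (k + 1)·f(k+1) − (k + 2)·f(k) − (1) = 0.
Degrees (1,1,0) ⇒ d ≤ 1.
Solve for f: f(k) = k (degree 1 ≤ 1).
Then R = B(k−1)f/C = k*(k + 2), so s_k = R(k)·t_k = -3*k/(k + 1).
Check: Δs_k = -3/(k**2 + 3*k + 2). ✓
s_(n+1) = 3*(-n - 1)/(n + 2) and s_(0) = 0, so S(n) = 3*(-n - 1)/(n + 2).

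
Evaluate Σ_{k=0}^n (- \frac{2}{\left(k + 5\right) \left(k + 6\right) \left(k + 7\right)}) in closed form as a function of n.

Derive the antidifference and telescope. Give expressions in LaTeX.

S(n) = \frac{- n^{2} - 13 n - 12}{30 \left(n^{2} + 13 n + 42\right)}

The ratio is (k + 5)/(k + 8).
Factor: A=k + 5; B=k + 8; C=1.
Key eq: (k + 5)·f(k+1) = (k + 7)·f(k) + (1).
From deg A=1, deg B=1, deg C=0: d=2.
Match coefficients ⇒ f(k) = k*(k + 11)/60.
Then R = B(k−1)f/C = k*(k + 7)*(k + 11)/60, so s_k = R(k)·t_k = k*(-k - 11)/(30*(k + 5)*(k + 6)).
Verify: -2/(k**3 + 18*k**2 + 107*k + 210) matches t_k.
Telescope: S(n) = s_(n+1) − s_(0) = (-n**2 - 13*n - 12)/(30*(n**2 + 13*n + 42)) − (0) = (-n**2 - 13*n - 12)/(30*(n**2 + 13*n + 42)).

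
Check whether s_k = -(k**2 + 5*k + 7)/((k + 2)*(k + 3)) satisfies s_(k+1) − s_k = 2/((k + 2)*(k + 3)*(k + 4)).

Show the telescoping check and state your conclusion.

Valid — Δs_k = t_k.

s_(k+1) = (-5*k - (k + 1)**2 - 12)/((k + 3)*(k + 4))
s_(k+1) − s_k = 2/(k**3 + 9*k**2 + 26*k + 24)
(s_(k+1) − s_k) − t_k = 0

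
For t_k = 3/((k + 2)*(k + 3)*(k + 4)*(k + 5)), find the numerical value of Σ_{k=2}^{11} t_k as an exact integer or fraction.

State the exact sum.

Step 1: r(k) = (k + 2)/(k + 6).
Take A(k)=k + 2, B(k)=k + 6, C(k)=1.
Key eq: (k + 2)·f(k+1) = (k + 5)·f(k) + (1).
d = 3 from the (1,1,0) case.
A polynomial solution: f(k) = k*(k**2 + 9*k + 26)/72.
Certificate R = B(k−1)f/C = k*(k + 5)*(k**2 + 9*k + 26)/72 gives s_k = k*(k**2 + 9*k + 26)/(24*(k + 2)*(k + 3)*(k + 4)).
Verify: 3/(k**4 + 14*k**3 + 71*k**2 + 154*k + 120) matches t_k.
Sum = s_(12) − s_(2); s_(12) = 139/3360, s_(2) = 1/30 ⇒ 9/1120.

Σ = 9/1120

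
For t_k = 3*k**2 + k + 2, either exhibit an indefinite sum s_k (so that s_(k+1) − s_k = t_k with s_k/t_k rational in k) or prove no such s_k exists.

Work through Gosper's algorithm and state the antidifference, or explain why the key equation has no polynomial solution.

s_k = k*(k**2 - k + 2)

Compute t_(k+1)/t_k: get (k + 3*(k + 1)**2 + 3)/(3*k**2 + k + 2).
Factor: A=1; B=1; C=k**2 + k/3 + 2/3.
Solve (1)·f(k+1) − (1)·f(k) = k**2 + k/3 + 2/3.
Degrees (0,0,2) ⇒ d ≤ 3.
Match coefficients ⇒ f(k) = k*(k**2 - k + 2)/3.
So s_k = (B(k−1)f/C)·t_k = (k*(k**2 - k + 2)/(3*k**2 + k + 2))·t_k = k*(k**2 - k + 2).
s_(k+1) − s_k = 3*k**2 + k + 2 = t_k.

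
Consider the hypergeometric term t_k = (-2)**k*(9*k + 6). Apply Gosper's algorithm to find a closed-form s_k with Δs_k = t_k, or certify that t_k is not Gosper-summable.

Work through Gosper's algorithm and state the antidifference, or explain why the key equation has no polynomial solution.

s_k = -3*(-2)**k*k

r(k) = 2*(-3*k - 5)/(3*k + 2) after simplifying.
Factor: A=-2; B=1; C=k + 2/3.
Solve (-2)·f(k+1) − (1)·f(k) = k + 2/3.
Degrees (0,0,1) ⇒ d ≤ 1.
A polynomial solution: f(k) = -k/3.
Get s_k = R·t_k = -3*(-2)**k*k with R(k) = B(k−1)f(k)/C(k) = -k/(3*k + 2).
Verify: (-2)**k*(9*k + 6) matches t_k.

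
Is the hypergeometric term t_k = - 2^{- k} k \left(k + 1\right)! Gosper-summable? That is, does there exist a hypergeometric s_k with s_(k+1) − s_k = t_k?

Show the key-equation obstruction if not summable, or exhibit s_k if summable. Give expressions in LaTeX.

Compute t_(k+1)/t_k: get (k + 1)*(k + 2)/(2*k).
A = k/2 + 1, B = 1, C = k.
Solve (k/2 + 1)·f(k+1) − (1)·f(k) = k.
d = 0 from the (1,0,1) case.
Solving with deg f ≤ 0: f(k) = 2.
So s_k = (B(k−1)f/C)·t_k = (2/k)·t_k = -2**(1 - k)*factorial(k + 1).
s_(k+1) − s_k = -k*factorial(k + 1)/2**k = t_k.

Yes. s_k = - 2^{1 - k} \left(k + 1\right)!.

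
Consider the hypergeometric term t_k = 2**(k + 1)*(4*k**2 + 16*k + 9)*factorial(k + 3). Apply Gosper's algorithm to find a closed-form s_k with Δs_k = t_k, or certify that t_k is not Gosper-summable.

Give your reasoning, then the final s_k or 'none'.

Ratio r(k) = 2*(4*k**3 + 40*k**2 + 125*k + 116)/(4*k**2 + 16*k + 9).
So A=2*k + 8 and B=1, with C=k**2 + 4*k + 9/4.
Set up (2*k + 8)·f(k+1) − (1)·f(k) − (k**2 + 4*k + 9/4) = 0.
d = 1 from the (1,0,2) case.
Solving with deg f ≤ 1: f(k) = (2*k - 1)/4.
Certificate R = B(k−1)f/C = (2*k - 1)/(4*k**2 + 16*k + 9) gives s_k = 2**(k + 1)*(2*k - 1)*factorial(k + 3).
Δs = 2**(k + 1)*(4*k**2 + 16*k + 9)*factorial(k + 3), as required.

s_k = 2**(k + 1)*(2*k - 1)*factorial(k + 3)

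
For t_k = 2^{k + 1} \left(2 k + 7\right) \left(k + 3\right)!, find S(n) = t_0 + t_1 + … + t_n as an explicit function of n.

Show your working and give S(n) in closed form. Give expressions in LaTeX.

r(k) = 2*(k + 4)*(2*k + 9)/(2*k + 7) after simplifying.
Take A(k)=2*k + 8, B(k)=1, C(k)=k + 7/2.
Key eq: (2*k + 8)·f(k+1) = (1)·f(k) + (k + 7/2).
deg f ≤ 0 (via 1,0,1).
Solve for f: f(k) = 1/2 (degree 0 ≤ 0).
Get s_k = R·t_k = 2**(k + 1)*factorial(k + 3) with R(k) = B(k−1)f(k)/C(k) = 1/(2*k + 7).
s_(k+1) − s_k = 2**(k + 1)*(2*k + 7)*factorial(k + 3) = t_k.
Telescope: S(n) = s_(n+1) − s_(0) = 2**(n + 2)*factorial(n + 4) − (12) = 4*2**n*factorial(n + 4) - 12.

S(n) = 4 \cdot 2^{n} \left(n + 4\right)! - 12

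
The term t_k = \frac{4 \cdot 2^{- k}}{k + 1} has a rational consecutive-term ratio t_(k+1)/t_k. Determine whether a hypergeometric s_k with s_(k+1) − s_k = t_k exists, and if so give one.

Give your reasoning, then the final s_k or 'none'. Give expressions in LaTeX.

Compute t_(k+1)/t_k: get (k + 1)/(2*(k + 2)).
Normal form (A,B,C) = (k/2 + 1/2, k + 2, 1).
f must satisfy (k/2 + 1/2)·f(k+1) − (k + 1)·f(k) = 1.
d = -1 from the (1,1,0) case.
deg f ≤ -1 is impossible — no certificate.

no hypergeometric antidifference exists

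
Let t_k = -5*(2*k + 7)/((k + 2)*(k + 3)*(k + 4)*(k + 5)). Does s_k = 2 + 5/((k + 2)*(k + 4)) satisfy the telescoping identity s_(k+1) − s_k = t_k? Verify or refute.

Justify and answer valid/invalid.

valid; difference matches t_k

s_(k+1) = 2 + 5/((k + 3)*(k + 5))
s_(k+1) − s_k = 5*(-2*k - 7)/(k**4 + 14*k**3 + 71*k**2 + 154*k + 120)
(s_(k+1) − s_k) − t_k = 0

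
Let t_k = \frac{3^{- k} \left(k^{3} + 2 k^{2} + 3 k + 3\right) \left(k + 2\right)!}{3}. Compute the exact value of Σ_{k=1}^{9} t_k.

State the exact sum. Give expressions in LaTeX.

Σ = 63078886/81

The ratio is (k**4 + 8*k**3 + 25*k**2 + 39*k + 27)/(3*(k**3 + 2*k**2 + 3*k + 3)).
Normal form (A,B,C) = (k/3 + 1, 1, k**3 + 2*k**2 + 3*k + 3).
Need (k/3 + 1)·f(k+1) − (1)·f(k) = k**3 + 2*k**2 + 3*k + 3.
Degrees (1,0,3) ⇒ d ≤ 2.
Coefficient equations give f(k) = 3*(k - 2)*(k + 2).
Then R = B(k−1)f/C = 3*(k - 2)*(k + 2)/(k**3 + 2*k**2 + 3*k + 3), so s_k = R(k)·t_k = (k - 2)*(k + 2)*factorial(k + 2)/3**k.
s_(k+1) − s_k = (k**3 + 2*k**2 + 3*k + 3)*factorial(k + 2)/(3*3**k) = t_k.
Evaluate s at k=10 and k=1: 63078400/81 and -6; difference 63078886/81.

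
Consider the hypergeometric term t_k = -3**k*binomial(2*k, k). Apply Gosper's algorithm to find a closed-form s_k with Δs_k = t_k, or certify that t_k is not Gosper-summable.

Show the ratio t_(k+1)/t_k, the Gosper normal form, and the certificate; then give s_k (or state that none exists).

Ratio r(k) = 6*(2*k + 1)/(k + 1).
So A=12*k + 6 and B=k + 1, with C=1.
Key eq: (12*k + 6)·f(k+1) = (k)·f(k) + (1).
d = -1 from the (1,1,0) case.
d = -1 < 0 ⇒ no nonzero polynomial f; not summable.

none (Gosper's algorithm certifies no s_k)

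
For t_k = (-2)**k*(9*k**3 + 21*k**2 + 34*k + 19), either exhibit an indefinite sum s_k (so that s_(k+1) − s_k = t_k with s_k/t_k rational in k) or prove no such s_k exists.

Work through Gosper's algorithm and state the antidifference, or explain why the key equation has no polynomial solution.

r(k) = 2*(-9*k**3 - 48*k**2 - 103*k - 83)/(9*k**3 + 21*k**2 + 34*k + 19) after simplifying.
So A=-2 and B=1, with C=k**3 + 7*k**2/3 + 34*k/9 + 19/9.
f must satisfy (-2)·f(k+1) − (1)·f(k) = k**3 + 7*k**2/3 + 34*k/9 + 19/9.
From deg A=0, deg B=0, deg C=3: d=3.
A polynomial solution: f(k) = -(3*k**3 + k**2 + 4*k + 1)/9.
Get s_k = R·t_k = (-2)**k*(-3*k**3 - k**2 - 4*k - 1) with R(k) = B(k−1)f(k)/C(k) = -(3*k**3 + k**2 + 4*k + 1)/(9*k**3 + 21*k**2 + 34*k + 19).
Δs = (-2)**k*(9*k**3 + 21*k**2 + 34*k + 19), as required.

s_k = (-2)**k*(-3*k**3 - k**2 - 4*k - 1)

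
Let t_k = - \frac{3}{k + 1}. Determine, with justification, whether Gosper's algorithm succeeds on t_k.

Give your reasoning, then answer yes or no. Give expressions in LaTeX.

No. Not Gosper-summable.

t_(k+1)/t_k = (k + 1)/(k + 2).
A = k + 1, B = k + 2, C = 1.
Solve (k + 1)·f(k+1) − (k + 1)·f(k) = 1.
deg f ≤ 0 (via 1,1,0).
Put f(k) = c0: A·f(k+1) − B(k−1)·f(k) − C = -1; need -1 = 0 — inconsistent ⇒ no f, not summable.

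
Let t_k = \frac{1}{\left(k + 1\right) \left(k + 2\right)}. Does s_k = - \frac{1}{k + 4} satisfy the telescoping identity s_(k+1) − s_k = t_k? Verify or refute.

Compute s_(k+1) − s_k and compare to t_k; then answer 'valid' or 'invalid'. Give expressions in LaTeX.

s_(k+1) = -1/(k + 5)
s_(k+1) − s_k = 1/((k + 4)*(k + 5))
(s_(k+1) − s_k) − t_k = 6*(-k - 3)/(k**4 + 12*k**3 + 49*k**2 + 78*k + 40)

Invalid: residual \frac{6 \left(- k - 3\right)}{k^{4} + 12 k^{3} + 49 k^{2} + 78 k + 40} ≠ 0.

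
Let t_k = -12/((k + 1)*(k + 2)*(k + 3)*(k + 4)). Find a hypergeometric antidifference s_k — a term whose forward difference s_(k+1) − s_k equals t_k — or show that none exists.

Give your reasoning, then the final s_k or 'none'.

s_k = 2*k*(-k**2 - 6*k - 11)/(3*(k + 1)*(k + 2)*(k + 3))

The ratio is (k + 1)/(k + 5).
Factor: A=k + 1; B=k + 5; C=1.
Set up (k + 1)·f(k+1) − (k + 4)·f(k) − (1) = 0.
deg f ≤ 3 (via 1,1,0).
Solve for f: f(k) = k*(k**2 + 6*k + 11)/18 (degree 3 ≤ 3).
Then R = B(k−1)f/C = k*(k + 4)*(k**2 + 6*k + 11)/18, so s_k = R(k)·t_k = 2*k*(-k**2 - 6*k - 11)/(3*(k + 1)*(k + 2)*(k + 3)).
Verify: -12/(k**4 + 10*k**3 + 35*k**2 + 50*k + 24) matches t_k.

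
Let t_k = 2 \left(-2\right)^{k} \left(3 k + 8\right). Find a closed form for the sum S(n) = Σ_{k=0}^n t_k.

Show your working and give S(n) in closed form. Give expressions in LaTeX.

S(n) = 4 \left(-2\right)^{n} n + 12 \left(-2\right)^{n} + 4

t_(k+1)/t_k = 2*(-3*k - 11)/(3*k + 8).
So A=-2 and B=1, with C=k + 8/3.
Need (-2)·f(k+1) − (1)·f(k) = k + 8/3.
Bound: deg f ≤ 1.
Match coefficients ⇒ f(k) = -(k + 2)/3.
Get s_k = R·t_k = (-2)**(k + 1)*(k + 2) with R(k) = B(k−1)f(k)/C(k) = -(k + 2)/(3*k + 8).
s_(k+1) − s_k = 2*(-2)**k*(3*k + 8) = t_k.
Evaluate: s_(n+1) = (-2)**(n + 2)*(n + 3); subtract s_(0) = -4 ⇒ S(n) = 4*(-2)**n*n + 12*(-2)**n + 4.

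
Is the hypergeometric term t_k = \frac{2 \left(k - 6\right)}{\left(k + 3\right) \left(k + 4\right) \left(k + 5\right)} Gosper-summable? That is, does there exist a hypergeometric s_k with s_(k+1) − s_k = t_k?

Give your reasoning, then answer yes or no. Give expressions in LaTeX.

t_(k+1)/t_k = (k - 5)*(k + 3)/((k - 6)*(k + 6)).
Gosper form: A/B · C(k+1)/C(k) with A=k + 3, B=k + 6, C=k - 6.
f must satisfy (k + 3)·f(k+1) − (k + 5)·f(k) = k - 6.
Bound: deg f ≤ 2.
A polynomial solution: f(k) = -k*(k + 15)/8.
Certificate R = B(k−1)f/C = -k*(k + 5)*(k + 15)/(8*(k - 6)) gives s_k = k*(-k - 15)/(4*(k + 3)*(k + 4)).
Verify: 2*(k - 6)/(k**3 + 12*k**2 + 47*k + 60) matches t_k.

Yes. s_k = \frac{k \left(- k - 15\right)}{4 \left(k + 3\right) \left(k + 4\right)}.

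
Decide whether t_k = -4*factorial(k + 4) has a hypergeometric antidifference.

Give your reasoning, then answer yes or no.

Compute t_(k+1)/t_k: get k + 5.
A = k + 5, B = 1, C = 1.
Need (k + 5)·f(k+1) − (1)·f(k) = 1.
deg f ≤ -1 (via 1,0,0).
Negative degree bound (-1): no f exists, t_k not Gosper-summable.

No; the degree bound rules out any f.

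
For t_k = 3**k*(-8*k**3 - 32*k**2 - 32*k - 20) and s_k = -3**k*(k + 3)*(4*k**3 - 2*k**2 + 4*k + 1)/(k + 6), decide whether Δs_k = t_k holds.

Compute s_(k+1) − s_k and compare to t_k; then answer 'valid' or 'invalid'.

Invalid: residual 3**(k + 1)*(8*k**4 + 76*k**3 + 226*k**2 + 208*k + 119)/(k**2 + 13*k + 42) ≠ 0.

s_(k+1) = 3**(k + 1)*(-4*k**4 - 26*k**3 - 52*k**2 - 55*k - 28)/(k + 7)
s_(k+1) − s_k = 3**k*(-8*k**5 - 112*k**4 - 556*k**3 - 1102*k**2 - 980*k - 483)/(k**2 + 13*k + 42)
(s_(k+1) − s_k) − t_k = 3**(k + 1)*(8*k**4 + 76*k**3 + 226*k**2 + 208*k + 119)/(k**2 + 13*k + 42)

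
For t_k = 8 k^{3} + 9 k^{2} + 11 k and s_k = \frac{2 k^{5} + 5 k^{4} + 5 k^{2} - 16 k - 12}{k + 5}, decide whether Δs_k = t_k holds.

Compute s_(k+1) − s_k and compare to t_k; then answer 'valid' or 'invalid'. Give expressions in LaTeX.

s_(k+1) = (-16*k + 2*(k + 1)**5 + 5*(k + 1)**4 + 5*(k + 1)**2 - 28)/(k + 6)
s_(k+1) − s_k = (8*k**5 + 85*k**4 + 250*k**3 + 285*k**2 + 212*k - 8)/(k**2 + 11*k + 30)
(s_(k+1) − s_k) − t_k = 2*(-6*k**4 - 50*k**3 - 53*k**2 - 59*k - 4)/(k**2 + 11*k + 30)

Invalid: residual \frac{2 \left(- 6 k^{4} - 50 k^{3} - 53 k^{2} - 59 k - 4\right)}{k^{2} + 11 k + 30} ≠ 0.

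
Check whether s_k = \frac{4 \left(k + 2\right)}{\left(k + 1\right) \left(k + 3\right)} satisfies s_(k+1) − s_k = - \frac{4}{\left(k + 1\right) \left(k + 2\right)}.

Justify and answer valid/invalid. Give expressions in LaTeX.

Invalid: residual \frac{4 \left(2 k + 5\right)}{k^{4} + 10 k^{3} + 35 k^{2} + 50 k + 24} ≠ 0.

s_(k+1) = 4*(k + 3)/((k + 2)*(k + 4))
s_(k+1) − s_k = 4*(-k**2 - 5*k - 7)/(k**4 + 10*k**3 + 35*k**2 + 50*k + 24)
(s_(k+1) − s_k) − t_k = 4*(2*k + 5)/(k**4 + 10*k**3 + 35*k**2 + 50*k + 24)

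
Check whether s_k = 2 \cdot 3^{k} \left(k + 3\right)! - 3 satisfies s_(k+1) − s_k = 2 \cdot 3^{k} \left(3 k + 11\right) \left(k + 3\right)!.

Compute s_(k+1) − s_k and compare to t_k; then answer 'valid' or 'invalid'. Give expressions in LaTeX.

Valid — Δs_k = t_k.

s_(k+1) = 2*3**(k + 1)*factorial(k + 4) - 3
s_(k+1) − s_k = 2*3**k*(3*k + 11)*factorial(k + 3)
(s_(k+1) − s_k) − t_k = 0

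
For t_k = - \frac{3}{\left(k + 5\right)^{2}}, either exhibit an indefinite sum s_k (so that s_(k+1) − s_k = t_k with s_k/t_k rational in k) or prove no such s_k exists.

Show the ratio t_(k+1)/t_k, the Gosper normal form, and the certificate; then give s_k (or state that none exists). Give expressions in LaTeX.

no hypergeometric antidifference exists

Ratio r(k) = (k + 5)**2/(k + 6)**2.
Take A(k)=k**2 + 10*k + 25, B(k)=k**2 + 12*k + 36, C(k)=1.
Need (k**2 + 10*k + 25)·f(k+1) − (k**2 + 10*k + 25)·f(k) = 1.
Bound: deg f ≤ 0.
Put f(k) = c0: A·f(k+1) − B(k−1)·f(k) − C = -1; need -1 = 0 — inconsistent ⇒ no f, not summable.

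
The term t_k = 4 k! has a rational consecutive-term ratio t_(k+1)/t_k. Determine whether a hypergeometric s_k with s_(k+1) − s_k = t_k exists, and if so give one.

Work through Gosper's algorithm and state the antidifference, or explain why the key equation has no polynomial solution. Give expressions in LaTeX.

Ratio r(k) = k + 1.
A = k + 1, B = 1, C = 1.
f must satisfy (k + 1)·f(k+1) − (1)·f(k) = 1.
deg f ≤ -1 (via 1,0,0).
Negative degree bound (-1): no f exists, t_k not Gosper-summable.

none — t_k is not Gosper-summable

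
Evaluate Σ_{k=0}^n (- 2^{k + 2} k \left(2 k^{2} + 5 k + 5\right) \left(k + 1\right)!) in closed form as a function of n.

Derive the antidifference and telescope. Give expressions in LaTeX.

S(n) = - 2^{n + 3} n \left(n + 1\right) \left(n + 2\right)!

Ratio r(k) = 2*(k + 1)*(k + 2)*(5*k + 2*(k + 1)**2 + 10)/(k*(2*k**2 + 5*k + 5)).
Normal form (A,B,C) = (2*k + 4, 1, k**3 + 5*k**2/2 + 5*k/2).
Solve (2*k + 4)·f(k+1) − (1)·f(k) = k**3 + 5*k**2/2 + 5*k/2.
d = 2 from the (1,0,3) case.
Coefficient equations give f(k) = k*(k - 1)/2.
So s_k = (B(k−1)f/C)·t_k = ((k - 1)/(2*k**2 + 5*k + 5))·t_k = -2**(k + 2)*k*(k - 1)*factorial(k + 1).
Verify: -2**(k + 2)*k*(2*k**2 + 5*k + 5)*factorial(k + 1) matches t_k.
Telescope: S(n) = s_(n+1) − s_(0) = -2**(n + 3)*n*(n + 1)*factorial(n + 2) − (0) = -2**(n + 3)*n*(n + 1)*factorial(n + 2).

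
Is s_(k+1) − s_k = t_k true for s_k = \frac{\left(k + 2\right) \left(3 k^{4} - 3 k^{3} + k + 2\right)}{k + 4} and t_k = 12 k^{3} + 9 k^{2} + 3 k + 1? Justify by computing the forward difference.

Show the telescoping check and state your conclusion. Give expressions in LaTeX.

Invalid: residual \frac{2 \left(- 9 k^{4} - 60 k^{3} - 39 k^{2} - 12 k - 2\right)}{k^{2} + 9 k + 20} ≠ 0.

s_(k+1) = (k + 3)*(k + 3*(k + 1)**4 - 3*(k + 1)**3 + 3)/(k + 5)
s_(k+1) − s_k = (12*k**5 + 99*k**4 + 204*k**3 + 130*k**2 + 45*k + 16)/(k**2 + 9*k + 20)
(s_(k+1) − s_k) − t_k = 2*(-9*k**4 - 60*k**3 - 39*k**2 - 12*k - 2)/(k**2 + 9*k + 20)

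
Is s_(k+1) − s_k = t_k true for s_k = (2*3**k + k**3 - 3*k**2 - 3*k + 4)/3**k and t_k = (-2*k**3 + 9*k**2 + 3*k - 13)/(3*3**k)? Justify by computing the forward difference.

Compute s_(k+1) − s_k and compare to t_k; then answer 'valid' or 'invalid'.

Valid — Δs_k = t_k.

s_(k+1) = (6*3**k + k**3 - 6*k - 1)/(3*3**k)
s_(k+1) − s_k = (-2*k**3 + 9*k**2 + 3*k - 13)/(3*3**k)
(s_(k+1) − s_k) − t_k = 0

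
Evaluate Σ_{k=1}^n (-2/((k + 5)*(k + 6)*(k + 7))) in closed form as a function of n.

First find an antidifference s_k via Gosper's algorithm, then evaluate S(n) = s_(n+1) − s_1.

S(n) = n*(-n - 13)/(42*(n**2 + 13*n + 42))

Ratio r(k) = (k + 5)/(k + 8).
So A=k + 5 and B=k + 8, with C=1.
Solve (k + 5)·f(k+1) − (k + 7)·f(k) = 1.
deg f ≤ 2 (via 1,1,0).
A polynomial solution: f(k) = k*(k + 11)/60.
Get s_k = R·t_k = k*(-k - 11)/(30*(k + 5)*(k + 6)) with R(k) = B(k−1)f(k)/C(k) = k*(k + 7)*(k + 11)/60.
Check: Δs_k = -2/(k**3 + 18*k**2 + 107*k + 210). ✓
Evaluate: s_(n+1) = (-n**2 - 13*n - 12)/(30*(n**2 + 13*n + 42)); subtract s_(1) = -1/105 ⇒ S(n) = n*(-n - 13)/(42*(n**2 + 13*n + 42)).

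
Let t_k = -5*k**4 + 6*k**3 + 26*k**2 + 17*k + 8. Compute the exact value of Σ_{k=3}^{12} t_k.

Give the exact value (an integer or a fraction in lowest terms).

Σ = -248890

t_(k+1)/t_k = (5*k**4 + 14*k**3 - 14*k**2 - 67*k - 52)/(5*k**4 - 6*k**3 - 26*k**2 - 17*k - 8).
Gosper form: A/B · C(k+1)/C(k) with A=1, B=1, C=k**4 - 6*k**3/5 - 26*k**2/5 - 17*k/5 - 8/5.
Solve (1)·f(k+1) − (1)·f(k) = k**4 - 6*k**3/5 - 26*k**2/5 - 17*k/5 - 8/5.
Bound: deg f ≤ 5.
A polynomial solution: f(k) = k*(k**4 - 4*k**3 - 4*k**2 + 3*k - 4)/5.
R(k) = B(k−1)·f(k)/C(k) = k*(k**4 - 4*k**3 - 4*k**2 + 3*k - 4)/(5*k**4 - 6*k**3 - 26*k**2 - 17*k - 8); s_k = R·t_k = k*(-k**4 + 4*k**3 + 4*k**2 - 3*k + 4).
Verify: -5*k**4 + 6*k**3 + 26*k**2 + 17*k + 8 matches t_k.
Evaluate s at k=13 and k=3: -248716 and 174; difference -248890.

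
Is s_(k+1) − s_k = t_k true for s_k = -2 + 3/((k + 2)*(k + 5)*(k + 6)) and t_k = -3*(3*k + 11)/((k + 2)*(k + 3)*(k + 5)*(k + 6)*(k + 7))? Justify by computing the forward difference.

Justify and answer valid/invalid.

s_(k+1) = -2 + 3/((k + 3)*(k + 6)*(k + 7))
s_(k+1) − s_k = 3*(-3*k - 11)/(k**5 + 23*k**4 + 203*k**3 + 853*k**2 + 1692*k + 1260)
(s_(k+1) − s_k) − t_k = 0

valid (s_(k+1) − s_k reduces to t_k)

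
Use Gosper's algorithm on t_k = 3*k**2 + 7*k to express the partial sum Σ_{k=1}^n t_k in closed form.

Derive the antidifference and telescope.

S(n) = n*(n**2 + 5*n + 4)

Ratio r(k) = (3*k**2 + 13*k + 10)/(k*(3*k + 7)).
Gosper form: A/B · C(k+1)/C(k) with A=1, B=1, C=k**2 + 7*k/3.
f must satisfy (1)·f(k+1) − (1)·f(k) = k**2 + 7*k/3.
deg f ≤ 3 (via 0,0,2).
Coefficient equations give f(k) = k*(k - 1)*(k + 3)/3.
Then R = B(k−1)f/C = (k - 1)*(k + 3)/(3*k + 7), so s_k = R(k)·t_k = k*(k**2 + 2*k - 3).
Verify: k*(3*k + 7) matches t_k.
Evaluate: s_(n+1) = n*(n**2 + 5*n + 4); subtract s_(1) = 0 ⇒ S(n) = n*(n**2 + 5*n + 4).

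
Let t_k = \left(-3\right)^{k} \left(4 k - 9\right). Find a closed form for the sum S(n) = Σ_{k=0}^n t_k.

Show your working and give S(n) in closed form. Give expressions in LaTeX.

Ratio r(k) = 3*(5 - 4*k)/(4*k - 9).
So A=-3 and B=1, with C=k - 9/4.
Set up (-3)·f(k+1) − (1)·f(k) − (k - 9/4) = 0.
Bound: deg f ≤ 1.
Solving with deg f ≤ 1: f(k) = -(k - 3)/4.
R(k) = B(k−1)·f(k)/C(k) = -(k - 3)/(4*k - 9); s_k = R·t_k = (-3)**k*(3 - k).
s_(k+1) − s_k = (-3)**k*(4*k - 9) = t_k.
s_(n+1) = (-3)**(n + 1)*(2 - n) and s_(0) = 3, so S(n) = 3*(-3)**n*n - 6*(-3)**n - 3.

S(n) = 3 \left(-3\right)^{n} n - 6 \left(-3\right)^{n} - 3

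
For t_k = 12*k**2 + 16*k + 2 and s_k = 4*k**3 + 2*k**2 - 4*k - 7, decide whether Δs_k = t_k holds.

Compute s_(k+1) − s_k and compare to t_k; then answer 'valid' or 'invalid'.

valid (s_(k+1) − s_k reduces to t_k)

s_(k+1) = 4*k**3 + 14*k**2 + 12*k - 5
s_(k+1) − s_k = 12*k**2 + 16*k + 2
(s_(k+1) − s_k) − t_k = 0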